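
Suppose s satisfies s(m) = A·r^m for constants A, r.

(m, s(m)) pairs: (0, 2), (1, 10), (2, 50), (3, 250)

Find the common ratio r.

5

Consecutive ratio: 10/2 = 5, and 50/10 = 5, so r = 5.
Then A·5^0 = 2 gives A = 2, and s(m) = 2·5^m.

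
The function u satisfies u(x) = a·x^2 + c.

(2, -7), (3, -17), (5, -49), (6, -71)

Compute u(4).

From u(2) = -7 and u(3) = -17: 4a + c = -7 and 9a + c = -17.
Subtracting: 5a = -10, so a = -2; then c = -7 − (-2)·4 = 1.
So u(x) = -2x² + 1, and u(4) = -31.

-31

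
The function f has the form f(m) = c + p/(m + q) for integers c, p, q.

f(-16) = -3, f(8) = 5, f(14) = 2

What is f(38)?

(f(m) − c)(m + q) = p for each data point; the three points give a linear system in c and q, then p follows.
Solving: c = -1, q = -2, p = 36, so f(m) = -1 + 36/(m − 2).
Then f(38) = -1 + 36/36 = 0.

0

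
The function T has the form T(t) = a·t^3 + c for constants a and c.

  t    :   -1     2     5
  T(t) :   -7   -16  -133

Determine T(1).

From T(-1) = -7 and T(2) = -16: -1a + c = -7 and 8a + c = -16.
Subtracting: 9a = -9, so a = -1; then c = -7 − (-1)·(-1) = -8.
So T(t) = -1t³ − 8, and T(1) = -9.

-9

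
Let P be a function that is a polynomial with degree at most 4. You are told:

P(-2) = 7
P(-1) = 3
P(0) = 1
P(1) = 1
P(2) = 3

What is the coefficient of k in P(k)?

Write P(k) = ak^4 + bk³ + ck² + dk + e; the 5 given values yield a linear system in the 5 coefficients.
Solving, the top 2 coefficients vanish, and P(k) = k² - k + 1.
The coefficient of k is -1.

-1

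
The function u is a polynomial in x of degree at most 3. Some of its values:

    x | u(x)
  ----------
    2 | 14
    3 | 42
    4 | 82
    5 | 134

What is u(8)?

First differences: 28, 40, 52. Second differences: 12, 12.
Level-2 differences are constant, so u has degree 2.
Fitting a degree-2 polynomial gives u(x) = 6x² - 2x - 6.
Then u(8) = 362.

362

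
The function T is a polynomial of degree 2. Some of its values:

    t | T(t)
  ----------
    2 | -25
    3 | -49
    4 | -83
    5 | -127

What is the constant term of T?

First differences: -24, -34, -44. Second differences: -10, -10.
Level-2 differences are constant, so T has degree 2.
Fitting a degree-2 polynomial gives T(t) = -5t² + t - 7.
The constant term is T(0) = -7.

-7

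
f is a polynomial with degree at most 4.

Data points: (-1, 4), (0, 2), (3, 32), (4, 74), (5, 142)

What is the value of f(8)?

Write f(m) = am^4 + bm³ + cm² + dm + e; the 5 given values yield a linear system in the 5 coefficients.
Solving, the leading coefficient vanishes, and f(m) = m³ + m² - 2m + 2.
Then f(8) = 562.

562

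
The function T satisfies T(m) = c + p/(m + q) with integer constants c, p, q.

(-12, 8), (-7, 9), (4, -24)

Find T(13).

3

(T(m) − c)(m + q) = p for each data point; the three points give a linear system in c and q, then p follows.
Solving: c = 6, q = -3, p = -30, so T(m) = 6 − 30/(m − 3).
Then T(13) = 6 − 30/10 = 3.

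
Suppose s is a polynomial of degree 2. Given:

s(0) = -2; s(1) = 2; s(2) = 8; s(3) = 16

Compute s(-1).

Write s(k) = ak² + bk + c; the 4 given values yield a linear system in the 3 coefficients.
Solving, s(k) = k² + 3k - 2.
Then s(-1) = -4.

-4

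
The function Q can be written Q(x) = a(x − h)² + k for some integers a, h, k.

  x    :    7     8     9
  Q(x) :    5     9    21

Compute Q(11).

69

First differences 4, 12; second difference 8 = 2a, so a = 4.
Expanding, the x-coefficient is −2ah = -8h; matching it to the data gives h = 7, and then k = 5.
So Q(x) = 4(x − 7)² + 5.
Q(11) = 4·4² + 5 = 69.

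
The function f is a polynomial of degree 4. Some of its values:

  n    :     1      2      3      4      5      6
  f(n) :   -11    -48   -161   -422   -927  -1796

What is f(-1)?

3

First differences: -37, -113, -261, -505, -869. Second differences: -76, -148, -244, -364. Third differences: -72, -96, -120. Fourth differences: -24, -24.
Level-4 differences are constant, so f has degree 4.
Fitting a degree-4 polynomial gives f(n) = -n^4 - 2n³ - n² - 5n - 2.
Then f(-1) = 3.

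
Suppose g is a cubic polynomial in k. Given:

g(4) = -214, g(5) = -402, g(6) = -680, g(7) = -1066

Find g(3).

Write g(k) = ak³ + bk² + ck + d; the 4 given values yield a linear system in the 4 coefficients.
Solving, g(k) = -3k³ - 5k - 2.
Then g(3) = -98.

-98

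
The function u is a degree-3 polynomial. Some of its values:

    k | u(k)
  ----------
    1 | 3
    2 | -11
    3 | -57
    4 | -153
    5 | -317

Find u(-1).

First differences: -14, -46, -96, -164. Second differences: -32, -50, -68. Third differences: -18, -18.
Level-3 differences are constant, so u has degree 3.
Fitting a degree-3 polynomial gives u(k) = -3k³ + 2k² + k + 3.
Then u(-1) = 7.

7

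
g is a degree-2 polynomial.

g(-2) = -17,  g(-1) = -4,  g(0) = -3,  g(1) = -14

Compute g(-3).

First differences: 13, 1, -11. Second differences: -12, -12.
Level-2 differences are constant, so g has degree 2.
Fitting a degree-2 polynomial gives g(m) = -6m² - 5m - 3.
Then g(-3) = -42.

-42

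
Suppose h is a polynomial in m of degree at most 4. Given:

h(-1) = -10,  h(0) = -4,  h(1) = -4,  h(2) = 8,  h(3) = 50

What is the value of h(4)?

140

First differences: 6, 0, 12, 42. Second differences: -6, 12, 30. Third differences: 18, 18.
Level-3 differences are constant, so h has degree 3.
Extending the table by one column gives the next first difference 90, so h(4) = 50 + 90 = 140.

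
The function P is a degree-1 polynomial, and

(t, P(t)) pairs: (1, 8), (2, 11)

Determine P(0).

5

Write P(t) = at + b; the 2 given values yield a linear system in the 2 coefficients.
Solving, P(t) = 3t + 5.
Then P(0) = 5.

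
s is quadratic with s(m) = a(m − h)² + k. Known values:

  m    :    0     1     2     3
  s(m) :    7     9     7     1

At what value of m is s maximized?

First differences 2, -2, -6; second difference -4 = 2a, so a = -2.
Expanding, the m-coefficient is −2ah = 4h; matching it to the data gives h = 1, and then k = 9.
So s(m) = -2(m − 1)² + 9.
Hence h = 1.

1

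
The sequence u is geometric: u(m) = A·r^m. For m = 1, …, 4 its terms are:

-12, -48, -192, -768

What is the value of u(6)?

-12288

Consecutive ratio: -48/(-12) = 4, and -192/(-48) = 4, so r = 4.
Then A·4^1 = -12 gives A = -3, and u(m) = -3·4^m.
u(6) = -3·4^6 = -12288.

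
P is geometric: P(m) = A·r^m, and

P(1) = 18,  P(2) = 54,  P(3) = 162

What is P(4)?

486

Consecutive ratio: 54/18 = 3, and 162/54 = 3, so r = 3.
Then A·3^1 = 18 gives A = 6, and P(m) = 6·3^m.
P(4) = 6·3^4 = 486.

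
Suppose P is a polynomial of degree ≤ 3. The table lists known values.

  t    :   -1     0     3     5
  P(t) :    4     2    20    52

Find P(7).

100

Write P(t) = at³ + bt² + ct + d; the 4 given values yield a linear system in the 4 coefficients.
Solving, the leading coefficient vanishes, and P(t) = 2t² + 2.
Then P(7) = 100.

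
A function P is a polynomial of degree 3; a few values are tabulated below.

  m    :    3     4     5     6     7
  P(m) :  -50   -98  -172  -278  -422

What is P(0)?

-2

First differences: -48, -74, -106, -144. Second differences: -26, -32, -38. Third differences: -6, -6.
Level-3 differences are constant, so P has degree 3.
Fitting a degree-3 polynomial gives P(m) = -m³ - m² - 4m - 2.
The constant term is P(0) = -2.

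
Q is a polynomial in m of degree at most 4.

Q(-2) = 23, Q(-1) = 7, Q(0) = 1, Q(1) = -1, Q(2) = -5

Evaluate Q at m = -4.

109

First differences: -16, -6, -2, -4. Second differences: 10, 4, -2. Third differences: -6, -6.
Level-3 differences are constant, so Q has degree 3.
Fitting a degree-3 polynomial gives Q(m) = -m³ + 2m² - 3m + 1.
Then Q(-4) = 109.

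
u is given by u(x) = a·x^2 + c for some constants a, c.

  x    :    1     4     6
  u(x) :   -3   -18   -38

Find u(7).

From u(1) = -3 and u(4) = -18: 1a + c = -3 and 16a + c = -18.
Subtracting: 15a = -15, so a = -1; then c = -3 − (-1)·1 = -2.
So u(x) = -1x² − 2, and u(7) = -51.

-51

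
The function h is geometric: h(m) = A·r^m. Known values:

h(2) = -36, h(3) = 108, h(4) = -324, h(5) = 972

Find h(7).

Consecutive ratio: 108/(-36) = -3, and -324/108 = -3, so r = -3.
Then A·(-3)^2 = -36 gives A = -4, and h(m) = -4·(-3)^m.
h(7) = -4·(-3)^7 = 8748.

8748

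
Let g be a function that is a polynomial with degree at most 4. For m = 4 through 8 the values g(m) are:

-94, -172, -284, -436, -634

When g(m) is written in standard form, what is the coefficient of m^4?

0

First differences: -78, -112, -152, -198. Second differences: -34, -40, -46. Third differences: -6, -6.
Level-3 differences are constant, so g has degree 3.
Fitting a degree-3 polynomial gives g(m) = -m³ - 2m² + m - 2.
The coefficient of m^4 is 0.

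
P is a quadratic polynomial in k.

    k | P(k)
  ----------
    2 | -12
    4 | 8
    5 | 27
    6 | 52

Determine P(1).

Write P(k) = ak² + bk + c; the 4 given values yield a linear system in the 3 coefficients.
Solving, P(k) = 3k² - 8k - 8.
Then P(1) = -13.

-13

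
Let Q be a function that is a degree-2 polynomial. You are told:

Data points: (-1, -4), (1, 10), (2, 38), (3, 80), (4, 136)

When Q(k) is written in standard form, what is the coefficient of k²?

Write Q(k) = ak² + bk + c; the 5 given values yield a linear system in the 3 coefficients.
Solving, Q(k) = 7k² + 7k - 4.
The coefficient of k² is 7.

7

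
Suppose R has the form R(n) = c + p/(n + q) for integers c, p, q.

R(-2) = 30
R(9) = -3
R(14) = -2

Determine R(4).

-6

(R(n) − c)(n + q) = p for each data point; the three points give a linear system in c and q, then p follows.
Solving: c = 0, q = 1, p = -30, so R(n) = -30/(n + 1).
Then R(4) = 0 − 30/5 = -6.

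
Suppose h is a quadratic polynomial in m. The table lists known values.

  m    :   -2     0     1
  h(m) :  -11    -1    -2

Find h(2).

Write h(m) = am² + bm + c; the 3 given values yield a linear system in the 3 coefficients.
Solving, h(m) = -2m² + m - 1.
Then h(2) = -7.

-7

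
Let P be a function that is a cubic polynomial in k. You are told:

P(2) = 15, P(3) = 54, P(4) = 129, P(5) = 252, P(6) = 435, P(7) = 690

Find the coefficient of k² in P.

Write P(k) = ak³ + bk² + ck + d; the 6 given values yield a linear system in the 4 coefficients.
Solving, P(k) = 2k³ + k - 3.
The coefficient of k² is 0.

0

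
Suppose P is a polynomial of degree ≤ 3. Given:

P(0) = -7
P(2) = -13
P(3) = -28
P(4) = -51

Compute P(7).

-168

Write P(m) = am³ + bm² + cm + d; the 4 given values yield a linear system in the 4 coefficients.
Solving, the leading coefficient vanishes, and P(m) = -4m² + 5m - 7.
Then P(7) = -168.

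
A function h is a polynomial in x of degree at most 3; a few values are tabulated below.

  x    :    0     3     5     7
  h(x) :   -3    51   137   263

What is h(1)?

Write h(x) = ax³ + bx² + cx + d; the 4 given values yield a linear system in the 4 coefficients.
Solving, the leading coefficient vanishes, and h(x) = 5x² + 3x - 3.
Then h(1) = 5.

5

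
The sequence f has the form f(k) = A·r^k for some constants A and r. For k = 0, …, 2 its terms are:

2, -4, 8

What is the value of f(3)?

-16

Consecutive ratio: -4/2 = -2, and 8/(-4) = -2, so r = -2.
Then A·(-2)^0 = 2 gives A = 2, and f(k) = 2·(-2)^k.
f(3) = 2·(-2)^3 = -16.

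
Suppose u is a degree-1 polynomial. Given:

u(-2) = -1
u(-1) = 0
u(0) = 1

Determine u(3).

Write u(t) = at + b; the 3 given values yield a linear system in the 2 coefficients.
Solving, u(t) = t + 1.
Then u(3) = 4.

4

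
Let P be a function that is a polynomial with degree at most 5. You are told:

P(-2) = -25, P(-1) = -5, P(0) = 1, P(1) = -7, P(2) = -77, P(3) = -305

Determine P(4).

-835

First differences: 20, 6, -8, -70, -228. Second differences: -14, -14, -62, -158. Third differences: 0, -48, -96. Fourth differences: -48, -48.
Level-4 differences are constant, so P has degree 4.
Fitting a degree-4 polynomial gives P(m) = -2m^4 - 4m³ - 5m² + 3m + 1.
Then P(4) = -835.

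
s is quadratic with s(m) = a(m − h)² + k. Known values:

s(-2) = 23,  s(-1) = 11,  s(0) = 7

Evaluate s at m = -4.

First differences -12, -4; second difference 8 = 2a, so a = 4.
Expanding, the m-coefficient is −2ah = -8h; matching it to the data gives h = 0, and then k = 7.
So s(m) = 4(m + 0)² + 7.
s(-4) = 4·(-4)² + 7 = 71.

71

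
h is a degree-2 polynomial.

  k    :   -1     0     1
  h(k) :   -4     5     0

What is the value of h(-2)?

-27

Write h(k) = ak² + bk + c; the 3 given values yield a linear system in the 3 coefficients.
Solving, h(k) = -7k² + 2k + 5.
Then h(-2) = -27.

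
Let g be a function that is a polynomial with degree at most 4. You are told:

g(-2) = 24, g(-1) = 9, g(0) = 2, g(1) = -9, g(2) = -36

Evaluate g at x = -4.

First differences: -15, -7, -11, -27. Second differences: 8, -4, -16. Third differences: -12, -12.
Level-3 differences are constant, so g has degree 3.
Fitting a degree-3 polynomial gives g(x) = -2x³ - 2x² - 7x + 2.
Then g(-4) = 126.

126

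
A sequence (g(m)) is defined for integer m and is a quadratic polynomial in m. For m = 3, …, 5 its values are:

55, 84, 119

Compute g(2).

Write g(m) = am² + bm + c; the 3 given values yield a linear system in the 3 coefficients.
Solving, g(m) = 3m² + 8m + 4.
Then g(2) = 32.

32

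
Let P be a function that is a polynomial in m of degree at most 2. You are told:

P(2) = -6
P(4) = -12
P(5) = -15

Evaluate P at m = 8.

Write P(m) = am² + bm + c; the 3 given values yield a linear system in the 3 coefficients.
Solving, the leading coefficient vanishes, and P(m) = -3m.
Then P(8) = -24.

-24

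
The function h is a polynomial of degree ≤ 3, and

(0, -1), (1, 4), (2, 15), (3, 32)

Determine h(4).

First differences: 5, 11, 17. Second differences: 6, 6.
Level-2 differences are constant, so h has degree 2.
Fitting a degree-2 polynomial gives h(n) = 3n² + 2n - 1.
Then h(4) = 55.

55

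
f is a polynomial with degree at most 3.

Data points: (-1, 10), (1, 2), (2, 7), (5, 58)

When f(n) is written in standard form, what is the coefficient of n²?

3

Write f(n) = an³ + bn² + cn + d; the 4 given values yield a linear system in the 4 coefficients.
Solving, the leading coefficient vanishes, and f(n) = 3n² - 4n + 3.
The coefficient of n² is 3.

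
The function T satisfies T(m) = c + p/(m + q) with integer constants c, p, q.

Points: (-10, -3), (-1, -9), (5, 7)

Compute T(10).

(T(m) − c)(m + q) = p for each data point; the three points give a linear system in c and q, then p follows.
Solving: c = -1, q = -2, p = 24, so T(m) = -1 + 24/(m − 2).
Then T(10) = -1 + 24/8 = 2.

2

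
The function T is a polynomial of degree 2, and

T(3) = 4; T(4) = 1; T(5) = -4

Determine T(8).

-31

Write T(m) = am² + bm + c; the 3 given values yield a linear system in the 3 coefficients.
Solving, T(m) = -m² + 4m + 1.
Then T(8) = -31.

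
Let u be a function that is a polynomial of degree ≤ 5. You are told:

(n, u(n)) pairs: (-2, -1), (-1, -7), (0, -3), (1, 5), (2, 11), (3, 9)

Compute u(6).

Write u(n) = an^5 + bn^4 + cn³ + dn² + en + p; the 6 given values yield a linear system in the 6 coefficients.
Solving, the top 2 coefficients vanish, and u(n) = -n³ + 2n² + 7n - 3.
Then u(6) = -105.

-105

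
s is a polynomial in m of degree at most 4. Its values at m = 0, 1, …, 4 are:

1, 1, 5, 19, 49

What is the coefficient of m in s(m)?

First differences: 0, 4, 14, 30. Second differences: 4, 10, 16. Third differences: 6, 6.
Level-3 differences are constant, so s has degree 3.
Fitting a degree-3 polynomial gives s(m) = m³ - m² + 1.
The coefficient of m is 0.

0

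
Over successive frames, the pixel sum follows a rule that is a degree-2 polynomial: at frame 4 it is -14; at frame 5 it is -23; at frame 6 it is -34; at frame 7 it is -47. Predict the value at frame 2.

Write the value at m as u(m).
Write u(m) = am² + bm + c; the 4 given values yield a linear system in the 3 coefficients.
Solving, u(m) = -m² + 2.
Then u(2) = -2.

-2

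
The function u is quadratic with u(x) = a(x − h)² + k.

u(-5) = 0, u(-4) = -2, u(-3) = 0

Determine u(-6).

6

First differences -2, 2; second difference 4 = 2a, so a = 2.
Expanding, the x-coefficient is −2ah = -4h; matching it to the data gives h = -4, and then k = -2.
So u(x) = 2(x + 4)² − 2.
u(-6) = 2·(-2)² − 2 = 6.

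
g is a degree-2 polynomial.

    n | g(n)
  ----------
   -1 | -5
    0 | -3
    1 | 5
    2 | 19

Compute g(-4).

Write g(n) = an² + bn + c; the 4 given values yield a linear system in the 3 coefficients.
Solving, g(n) = 3n² + 5n - 3.
Then g(-4) = 25.

25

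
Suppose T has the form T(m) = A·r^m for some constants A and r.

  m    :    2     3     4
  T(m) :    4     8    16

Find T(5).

32

Consecutive ratio: 8/4 = 2, and 16/8 = 2, so r = 2.
Then A·2^2 = 4 gives A = 1, and T(m) = 1·2^m.
T(5) = 1·2^5 = 32.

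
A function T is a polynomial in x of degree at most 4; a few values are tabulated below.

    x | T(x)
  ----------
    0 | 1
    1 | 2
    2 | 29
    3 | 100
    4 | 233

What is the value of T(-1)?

8

First differences: 1, 27, 71, 133. Second differences: 26, 44, 62. Third differences: 18, 18.
Level-3 differences are constant, so T has degree 3.
Fitting a degree-3 polynomial gives T(x) = 3x³ + 4x² - 6x + 1.
Then T(-1) = 8.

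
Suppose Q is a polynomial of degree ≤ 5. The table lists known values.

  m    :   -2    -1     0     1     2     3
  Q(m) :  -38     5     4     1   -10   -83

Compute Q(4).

First differences: 43, -1, -3, -11, -73. Second differences: -44, -2, -8, -62. Third differences: 42, -6, -54. Fourth differences: -48, -48.
Level-4 differences are constant, so Q has degree 4.
Fitting a degree-4 polynomial gives Q(m) = -2m^4 + 3m³ + m² - 5m + 4.
Then Q(4) = -320.

-320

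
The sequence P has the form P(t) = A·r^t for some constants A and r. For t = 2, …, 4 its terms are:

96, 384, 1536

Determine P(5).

Consecutive ratio: 384/96 = 4, and 1536/384 = 4, so r = 4.
Then A·4^2 = 96 gives A = 6, and P(t) = 6·4^t.
P(5) = 6·4^5 = 6144.

6144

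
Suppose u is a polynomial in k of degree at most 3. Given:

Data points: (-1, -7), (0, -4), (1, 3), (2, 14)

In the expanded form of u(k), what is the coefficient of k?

5

First differences: 3, 7, 11. Second differences: 4, 4.
Level-2 differences are constant, so u has degree 2.
Fitting a degree-2 polynomial gives u(k) = 2k² + 5k - 4.
The coefficient of k is 5.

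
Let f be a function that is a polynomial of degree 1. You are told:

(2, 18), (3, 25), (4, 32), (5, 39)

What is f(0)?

4

Write f(x) = ax + b; the 4 given values yield a linear system in the 2 coefficients.
Solving, f(x) = 7x + 4.
The constant term is f(0) = 4.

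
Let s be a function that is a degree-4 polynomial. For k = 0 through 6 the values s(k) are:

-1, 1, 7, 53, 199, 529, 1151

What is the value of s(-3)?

Write s(k) = ak^4 + bk³ + ck² + dk + e; the 7 given values yield a linear system in the 5 coefficients.
Solving, s(k) = k^4 - 5k² + 6k - 1.
Then s(-3) = 17.

17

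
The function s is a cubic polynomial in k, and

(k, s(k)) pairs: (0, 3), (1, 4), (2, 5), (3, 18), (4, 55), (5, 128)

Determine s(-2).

First differences: 1, 1, 13, 37, 73. Second differences: 0, 12, 24, 36. Third differences: 12, 12, 12.
Level-3 differences are constant, so s has degree 3.
Fitting a degree-3 polynomial gives s(k) = 2k³ - 6k² + 5k + 3.
Then s(-2) = -47.

-47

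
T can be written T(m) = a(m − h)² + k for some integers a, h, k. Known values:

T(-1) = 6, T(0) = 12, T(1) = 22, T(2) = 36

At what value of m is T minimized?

-2

First differences 6, 10, 14; second difference 4 = 2a, so a = 2.
Expanding, the m-coefficient is −2ah = -4h; matching it to the data gives h = -2, and then k = 4.
So T(m) = 2(m + 2)² + 4.
Hence h = -2.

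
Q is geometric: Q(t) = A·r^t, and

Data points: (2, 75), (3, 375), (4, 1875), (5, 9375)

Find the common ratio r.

5

Consecutive ratio: 375/75 = 5, and 1875/375 = 5, so r = 5.
Then A·5^2 = 75 gives A = 3, and Q(t) = 3·5^t.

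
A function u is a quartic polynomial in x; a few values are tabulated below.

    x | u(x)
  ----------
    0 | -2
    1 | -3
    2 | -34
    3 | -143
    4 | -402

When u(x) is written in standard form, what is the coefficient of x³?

Write u(x) = ax^4 + bx³ + cx² + dx + e; the 5 given values yield a linear system in the 5 coefficients.
Solving, u(x) = -x^4 - 2x³ - 2x² + 4x - 2.
The coefficient of x³ is -2.

-2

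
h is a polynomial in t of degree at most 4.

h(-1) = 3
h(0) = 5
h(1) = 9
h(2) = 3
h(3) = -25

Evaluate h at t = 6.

First differences: 2, 4, -6, -28. Second differences: 2, -10, -22. Third differences: -12, -12.
Level-3 differences are constant, so h has degree 3.
Fitting a degree-3 polynomial gives h(t) = -2t³ + t² + 5t + 5.
Then h(6) = -361.

-361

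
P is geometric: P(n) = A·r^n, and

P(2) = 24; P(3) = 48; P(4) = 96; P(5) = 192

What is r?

Consecutive ratio: 48/24 = 2, and 96/48 = 2, so r = 2.
Then A·2^2 = 24 gives A = 6, and P(n) = 6·2^n.

2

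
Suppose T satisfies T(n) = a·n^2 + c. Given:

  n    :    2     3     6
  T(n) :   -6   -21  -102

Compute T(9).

From T(2) = -6 and T(3) = -21: 4a + c = -6 and 9a + c = -21.
Subtracting: 5a = -15, so a = -3; then c = -6 − (-3)·4 = 6.
So T(n) = -3n² + 6, and T(9) = -237.

-237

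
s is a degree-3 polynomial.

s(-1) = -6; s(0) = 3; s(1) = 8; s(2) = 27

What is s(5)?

348

Write s(n) = an³ + bn² + cn + d; the 4 given values yield a linear system in the 4 coefficients.
Solving, s(n) = 3n³ - 2n² + 4n + 3.
Then s(5) = 348.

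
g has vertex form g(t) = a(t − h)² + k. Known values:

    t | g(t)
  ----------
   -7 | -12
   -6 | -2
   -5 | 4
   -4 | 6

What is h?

-4

First differences 10, 6, 2; second difference -4 = 2a, so a = -2.
Expanding, the t-coefficient is −2ah = 4h; matching it to the data gives h = -4, and then k = 6.
So g(t) = -2(t + 4)² + 6.
Hence h = -4.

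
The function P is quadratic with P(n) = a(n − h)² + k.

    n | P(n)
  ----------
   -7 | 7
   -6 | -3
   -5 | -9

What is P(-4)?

-11

First differences -10, -6; second difference 4 = 2a, so a = 2.
Expanding, the n-coefficient is −2ah = -4h; matching it to the data gives h = -4, and then k = -11.
So P(n) = 2(n + 4)² − 11.
P(-4) = 2·0² − 11 = -11.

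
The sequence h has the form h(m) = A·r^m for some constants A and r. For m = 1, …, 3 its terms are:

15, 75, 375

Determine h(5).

Consecutive ratio: 75/15 = 5, and 375/75 = 5, so r = 5.
Then A·5^1 = 15 gives A = 3, and h(m) = 3·5^m.
h(5) = 3·5^5 = 9375.

9375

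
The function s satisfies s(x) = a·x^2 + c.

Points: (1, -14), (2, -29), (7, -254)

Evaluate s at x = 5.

-134

From s(1) = -14 and s(2) = -29: 1a + c = -14 and 4a + c = -29.
Subtracting: 3a = -15, so a = -5; then c = -14 − (-5)·1 = -9.
So s(x) = -5x² − 9, and s(5) = -134.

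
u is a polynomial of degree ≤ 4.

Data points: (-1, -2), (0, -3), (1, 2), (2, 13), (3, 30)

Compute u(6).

First differences: -1, 5, 11, 17. Second differences: 6, 6, 6.
Level-2 differences are constant, so u has degree 2.
Fitting a degree-2 polynomial gives u(t) = 3t² + 2t - 3.
Then u(6) = 117.

117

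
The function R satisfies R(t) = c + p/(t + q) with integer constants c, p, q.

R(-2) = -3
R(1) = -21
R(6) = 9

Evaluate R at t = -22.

(R(t) − c)(t + q) = p for each data point; the three points give a linear system in c and q, then p follows.
Solving: c = 3, q = -2, p = 24, so R(t) = 3 + 24/(t − 2).
Then R(-22) = 3 + 24/(-24) = 2.

2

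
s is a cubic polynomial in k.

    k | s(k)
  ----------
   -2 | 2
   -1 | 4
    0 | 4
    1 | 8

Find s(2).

22

Write s(k) = ak³ + bk² + ck + d; the 4 given values yield a linear system in the 4 coefficients.
Solving, s(k) = k³ + 2k² + k + 4.
Then s(2) = 22.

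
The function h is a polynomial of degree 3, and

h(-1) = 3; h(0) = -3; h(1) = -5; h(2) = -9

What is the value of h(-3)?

Write h(k) = ak³ + bk² + ck + d; the 4 given values yield a linear system in the 4 coefficients.
Solving, h(k) = -k³ + 2k² - 3k - 3.
Then h(-3) = 51.

51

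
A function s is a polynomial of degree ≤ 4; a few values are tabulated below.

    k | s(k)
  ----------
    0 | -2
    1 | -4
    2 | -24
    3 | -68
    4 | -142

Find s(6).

-404

Write s(k) = ak^4 + bk³ + ck² + dk + e; the 5 given values yield a linear system in the 5 coefficients.
Solving, the leading coefficient vanishes, and s(k) = -k³ - 6k² + 5k - 2.
Then s(6) = -404.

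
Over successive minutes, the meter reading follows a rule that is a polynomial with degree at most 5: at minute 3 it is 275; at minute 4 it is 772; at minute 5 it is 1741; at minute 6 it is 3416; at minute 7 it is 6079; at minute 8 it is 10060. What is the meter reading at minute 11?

Write the value at m as Q(m).
First differences: 497, 969, 1675, 2663, 3981. Second differences: 472, 706, 988, 1318. Third differences: 234, 282, 330. Fourth differences: 48, 48.
Level-4 differences are constant, so Q has degree 4.
Fitting a degree-4 polynomial gives Q(m) = 2m^4 + 3m³ + 6m² - 6m - 4.
Then Q(11) = 33931.

33931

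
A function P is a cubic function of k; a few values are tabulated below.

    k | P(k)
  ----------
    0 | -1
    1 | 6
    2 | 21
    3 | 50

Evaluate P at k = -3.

Write P(k) = ak³ + bk² + ck + d; the 4 given values yield a linear system in the 4 coefficients.
Solving, P(k) = k³ + k² + 5k - 1.
Then P(-3) = -34.

-34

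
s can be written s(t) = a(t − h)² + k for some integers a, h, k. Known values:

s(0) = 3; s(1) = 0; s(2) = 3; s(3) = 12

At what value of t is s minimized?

First differences -3, 3, 9; second difference 6 = 2a, so a = 3.
Expanding, the t-coefficient is −2ah = -6h; matching it to the data gives h = 1, and then k = 0.
So s(t) = 3(t − 1)² + 0.
Hence h = 1.

1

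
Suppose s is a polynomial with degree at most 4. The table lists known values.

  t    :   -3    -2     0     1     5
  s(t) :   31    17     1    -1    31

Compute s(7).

71

Write s(t) = at^4 + bt³ + ct² + dt + e; the 5 given values yield a linear system in the 5 coefficients.
Solving, the top 2 coefficients vanish, and s(t) = 2t² - 4t + 1.
Then s(7) = 71.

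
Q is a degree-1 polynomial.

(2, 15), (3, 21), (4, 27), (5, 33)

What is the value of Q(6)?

Write Q(k) = ak + b; the 4 given values yield a linear system in the 2 coefficients.
Solving, Q(k) = 6k + 3.
Then Q(6) = 39.

39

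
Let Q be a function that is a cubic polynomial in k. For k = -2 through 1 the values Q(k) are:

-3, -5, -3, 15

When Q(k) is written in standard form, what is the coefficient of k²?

8

Write Q(k) = ak³ + bk² + ck + d; the 4 given values yield a linear system in the 4 coefficients.
Solving, Q(k) = 2k³ + 8k² + 8k - 3.
The coefficient of k² is 8.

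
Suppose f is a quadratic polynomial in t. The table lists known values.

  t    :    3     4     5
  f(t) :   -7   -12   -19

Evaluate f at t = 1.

Write f(t) = at² + bt + c; the 3 given values yield a linear system in the 3 coefficients.
Solving, f(t) = -t² + 2t - 4.
Then f(1) = -3.

-3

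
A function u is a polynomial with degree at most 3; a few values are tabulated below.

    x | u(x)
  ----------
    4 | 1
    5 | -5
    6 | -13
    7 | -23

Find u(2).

First differences: -6, -8, -10. Second differences: -2, -2.
Level-2 differences are constant, so u has degree 2.
Fitting a degree-2 polynomial gives u(x) = -x² + 3x + 5.
Then u(2) = 7.

7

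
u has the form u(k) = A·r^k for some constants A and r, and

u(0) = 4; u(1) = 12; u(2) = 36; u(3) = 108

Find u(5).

972

Consecutive ratio: 12/4 = 3, and 36/12 = 3, so r = 3.
Then A·3^0 = 4 gives A = 4, and u(k) = 4·3^k.
u(5) = 4·3^5 = 972.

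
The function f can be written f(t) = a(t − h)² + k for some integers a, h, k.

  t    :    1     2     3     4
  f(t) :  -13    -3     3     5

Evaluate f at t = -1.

First differences 10, 6, 2; second difference -4 = 2a, so a = -2.
Expanding, the t-coefficient is −2ah = 4h; matching it to the data gives h = 4, and then k = 5.
So f(t) = -2(t − 4)² + 5.
f(-1) = -2·(-5)² + 5 = -45.

-45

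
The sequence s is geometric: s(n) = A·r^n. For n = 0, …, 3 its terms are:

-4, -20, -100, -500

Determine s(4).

-2500

Consecutive ratio: -20/(-4) = 5, and -100/(-20) = 5, so r = 5.
Then A·5^0 = -4 gives A = -4, and s(n) = -4·5^n.
s(4) = -4·5^4 = -2500.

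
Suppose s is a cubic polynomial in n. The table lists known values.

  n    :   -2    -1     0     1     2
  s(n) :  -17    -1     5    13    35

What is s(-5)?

First differences: 16, 6, 8, 22. Second differences: -10, 2, 14. Third differences: 12, 12.
Level-3 differences are constant, so s has degree 3.
Fitting a degree-3 polynomial gives s(n) = 2n³ + n² + 5n + 5.
Then s(-5) = -245.

-245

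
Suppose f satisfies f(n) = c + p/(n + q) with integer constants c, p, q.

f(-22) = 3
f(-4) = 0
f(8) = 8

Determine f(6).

10

(f(n) − c)(n + q) = p for each data point; the three points give a linear system in c and q, then p follows.
Solving: c = 4, q = -2, p = 24, so f(n) = 4 + 24/(n − 2).
Then f(6) = 4 + 24/4 = 10.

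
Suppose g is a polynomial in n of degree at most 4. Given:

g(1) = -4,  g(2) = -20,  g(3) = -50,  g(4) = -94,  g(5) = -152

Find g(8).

-410

First differences: -16, -30, -44, -58. Second differences: -14, -14, -14.
Level-2 differences are constant, so g has degree 2.
Fitting a degree-2 polynomial gives g(n) = -7n² + 5n - 2.
Then g(8) = -410.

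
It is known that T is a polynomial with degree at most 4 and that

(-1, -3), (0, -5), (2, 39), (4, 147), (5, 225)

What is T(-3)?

49

Write T(k) = ak^4 + bk³ + ck² + dk + e; the 5 given values yield a linear system in the 5 coefficients.
Solving, the top 2 coefficients vanish, and T(k) = 8k² + 6k - 5.
Then T(-3) = 49.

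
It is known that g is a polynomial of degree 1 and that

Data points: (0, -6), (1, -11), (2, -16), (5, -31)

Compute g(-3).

9

Write g(k) = ak + b; the 4 given values yield a linear system in the 2 coefficients.
Solving, g(k) = -5k - 6.
Then g(-3) = 9.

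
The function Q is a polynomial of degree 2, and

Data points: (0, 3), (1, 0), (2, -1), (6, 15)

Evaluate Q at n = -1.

Write Q(n) = an² + bn + c; the 4 given values yield a linear system in the 3 coefficients.
Solving, Q(n) = n² - 4n + 3.
Then Q(-1) = 8.

8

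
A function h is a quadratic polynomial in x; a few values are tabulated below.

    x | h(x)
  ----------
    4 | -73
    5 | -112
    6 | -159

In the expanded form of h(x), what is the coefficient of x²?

-4

Write h(x) = ax² + bx + c; the 3 given values yield a linear system in the 3 coefficients.
Solving, h(x) = -4x² - 3x + 3.
The coefficient of x² is -4.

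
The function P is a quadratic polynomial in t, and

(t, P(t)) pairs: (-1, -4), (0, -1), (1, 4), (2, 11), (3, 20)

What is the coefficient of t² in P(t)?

First differences: 3, 5, 7, 9. Second differences: 2, 2, 2.
Level-2 differences are constant, so P has degree 2.
Fitting a degree-2 polynomial gives P(t) = t² + 4t - 1.
The coefficient of t² is 1.

1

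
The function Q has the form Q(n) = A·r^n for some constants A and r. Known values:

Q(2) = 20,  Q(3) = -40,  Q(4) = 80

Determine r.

Consecutive ratio: -40/20 = -2, and 80/(-40) = -2, so r = -2.
Then A·(-2)^2 = 20 gives A = 5, and Q(n) = 5·(-2)^n.

-2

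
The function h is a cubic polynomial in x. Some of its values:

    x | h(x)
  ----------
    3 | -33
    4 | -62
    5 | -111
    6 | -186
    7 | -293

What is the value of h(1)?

-11

Write h(x) = ax³ + bx² + cx + d; the 5 given values yield a linear system in the 4 coefficients.
Solving, h(x) = -x³ + 2x² - 6x - 6.
Then h(1) = -11.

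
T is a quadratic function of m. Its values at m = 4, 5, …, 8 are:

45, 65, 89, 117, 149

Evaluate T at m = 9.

First differences: 20, 24, 28, 32. Second differences: 4, 4, 4.
Level-2 differences are constant, so T has degree 2.
Fitting a degree-2 polynomial gives T(m) = 2m² + 2m + 5.
Then T(9) = 185.

185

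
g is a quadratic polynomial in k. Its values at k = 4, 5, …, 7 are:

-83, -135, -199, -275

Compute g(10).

Write g(k) = ak² + bk + c; the 4 given values yield a linear system in the 3 coefficients.
Solving, g(k) = -6k² + 2k + 5.
Then g(10) = -575.

-575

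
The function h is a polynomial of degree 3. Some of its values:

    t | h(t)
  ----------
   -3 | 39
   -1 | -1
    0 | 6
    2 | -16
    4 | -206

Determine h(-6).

Write h(t) = at³ + bt² + ct + d; the 5 given values yield a linear system in the 4 coefficients.
Solving, h(t) = -3t³ - 3t² + 7t + 6.
Then h(-6) = 504.

504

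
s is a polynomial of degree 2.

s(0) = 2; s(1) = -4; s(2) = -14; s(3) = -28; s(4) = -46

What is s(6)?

First differences: -6, -10, -14, -18. Second differences: -4, -4, -4.
Level-2 differences are constant, so s has degree 2.
Fitting a degree-2 polynomial gives s(x) = -2x² - 4x + 2.
Then s(6) = -94.

-94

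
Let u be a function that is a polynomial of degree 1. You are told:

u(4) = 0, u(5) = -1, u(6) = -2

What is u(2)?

First differences: -1, -1.
Level-1 differences are constant, so u has degree 1.
Fitting a degree-1 polynomial gives u(n) = -n + 4.
Then u(2) = 2.

2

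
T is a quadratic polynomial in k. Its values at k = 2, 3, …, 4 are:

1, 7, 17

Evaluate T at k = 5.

Write T(k) = ak² + bk + c; the 3 given values yield a linear system in the 3 coefficients.
Solving, T(k) = 2k² - 4k + 1.
Then T(5) = 31.

31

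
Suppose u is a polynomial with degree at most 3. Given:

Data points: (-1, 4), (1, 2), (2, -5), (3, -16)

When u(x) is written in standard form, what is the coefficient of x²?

-2

Write u(x) = ax³ + bx² + cx + d; the 4 given values yield a linear system in the 4 coefficients.
Solving, the leading coefficient vanishes, and u(x) = -2x² - x + 5.
The coefficient of x² is -2.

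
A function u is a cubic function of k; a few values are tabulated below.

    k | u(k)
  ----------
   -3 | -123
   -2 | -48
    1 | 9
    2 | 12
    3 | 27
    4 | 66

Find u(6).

Write u(k) = ak³ + bk² + ck + d; the 6 given values yield a linear system in the 4 coefficients.
Solving, u(k) = 2k³ - 6k² + 7k + 6.
Then u(6) = 264.

264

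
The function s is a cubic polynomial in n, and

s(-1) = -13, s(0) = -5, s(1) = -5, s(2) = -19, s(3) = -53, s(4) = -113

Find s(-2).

Write s(n) = an³ + bn² + cn + d; the 6 given values yield a linear system in the 4 coefficients.
Solving, s(n) = -n³ - 4n² + 5n - 5.
Then s(-2) = -23.

-23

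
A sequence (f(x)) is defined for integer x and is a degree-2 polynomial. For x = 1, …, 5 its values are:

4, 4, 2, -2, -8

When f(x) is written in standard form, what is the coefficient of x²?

First differences: 0, -2, -4, -6. Second differences: -2, -2, -2.
Level-2 differences are constant, so f has degree 2.
Fitting a degree-2 polynomial gives f(x) = -x² + 3x + 2.
The coefficient of x² is -1.

-1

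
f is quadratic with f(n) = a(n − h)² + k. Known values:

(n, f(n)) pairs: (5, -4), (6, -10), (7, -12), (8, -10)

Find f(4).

6

First differences -6, -2, 2; second difference 4 = 2a, so a = 2.
Expanding, the n-coefficient is −2ah = -4h; matching it to the data gives h = 7, and then k = -12.
So f(n) = 2(n − 7)² − 12.
f(4) = 2·(-3)² − 12 = 6.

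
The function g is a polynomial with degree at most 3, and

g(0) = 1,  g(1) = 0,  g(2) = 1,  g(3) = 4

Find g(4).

9

First differences: -1, 1, 3. Second differences: 2, 2.
Level-2 differences are constant, so g has degree 2.
Extending the table by one column gives the next first difference 5, so g(4) = 4 + 5 = 9.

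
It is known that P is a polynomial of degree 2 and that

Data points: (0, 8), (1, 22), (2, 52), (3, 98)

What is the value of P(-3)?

62

First differences: 14, 30, 46. Second differences: 16, 16.
Level-2 differences are constant, so P has degree 2.
Fitting a degree-2 polynomial gives P(n) = 8n² + 6n + 8.
Then P(-3) = 62.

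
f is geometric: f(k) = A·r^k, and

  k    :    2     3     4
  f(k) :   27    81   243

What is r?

3

Consecutive ratio: 81/27 = 3, and 243/81 = 3, so r = 3.
Then A·3^2 = 27 gives A = 3, and f(k) = 3·3^k.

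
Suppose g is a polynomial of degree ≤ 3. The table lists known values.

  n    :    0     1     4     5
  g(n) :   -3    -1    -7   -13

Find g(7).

Write g(n) = an³ + bn² + cn + d; the 4 given values yield a linear system in the 4 coefficients.
Solving, the leading coefficient vanishes, and g(n) = -n² + 3n - 3.
Then g(7) = -31.

-31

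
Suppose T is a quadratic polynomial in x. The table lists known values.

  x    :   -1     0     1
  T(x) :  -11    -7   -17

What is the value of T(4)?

-131

Write T(x) = ax² + bx + c; the 3 given values yield a linear system in the 3 coefficients.
Solving, T(x) = -7x² - 3x - 7.
Then T(4) = -131.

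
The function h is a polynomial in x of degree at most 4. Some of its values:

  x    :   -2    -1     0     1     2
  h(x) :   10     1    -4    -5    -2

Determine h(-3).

Write h(x) = ax^4 + bx³ + cx² + dx + e; the 5 given values yield a linear system in the 5 coefficients.
Solving, the top 2 coefficients vanish, and h(x) = 2x² - 3x - 4.
Then h(-3) = 23.

23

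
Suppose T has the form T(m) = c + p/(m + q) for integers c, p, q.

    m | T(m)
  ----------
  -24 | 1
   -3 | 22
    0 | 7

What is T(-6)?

(T(m) − c)(m + q) = p for each data point; the three points give a linear system in c and q, then p follows.
Solving: c = 2, q = 4, p = 20, so T(m) = 2 + 20/(m + 4).
Then T(-6) = 2 + 20/(-2) = -8.

-8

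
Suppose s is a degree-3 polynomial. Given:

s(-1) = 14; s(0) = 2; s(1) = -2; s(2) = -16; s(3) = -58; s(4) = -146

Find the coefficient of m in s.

-5

Write s(m) = am³ + bm² + cm + d; the 6 given values yield a linear system in the 4 coefficients.
Solving, s(m) = -3m³ + 4m² - 5m + 2.
The coefficient of m is -5.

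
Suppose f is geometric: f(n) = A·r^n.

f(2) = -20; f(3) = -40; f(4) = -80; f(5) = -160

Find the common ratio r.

Consecutive ratio: -40/(-20) = 2, and -80/(-40) = 2, so r = 2.
Then A·2^2 = -20 gives A = -5, and f(n) = -5·2^n.

2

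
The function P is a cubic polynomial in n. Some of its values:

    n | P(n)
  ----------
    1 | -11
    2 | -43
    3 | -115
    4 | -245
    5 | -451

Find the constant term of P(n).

First differences: -32, -72, -130, -206. Second differences: -40, -58, -76. Third differences: -18, -18.
Level-3 differences are constant, so P has degree 3.
Fitting a degree-3 polynomial gives P(n) = -3n³ - 2n² - 5n - 1.
The constant term is P(0) = -1.

-1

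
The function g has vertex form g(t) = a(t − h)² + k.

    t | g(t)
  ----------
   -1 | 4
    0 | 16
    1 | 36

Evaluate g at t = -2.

0

First differences 12, 20; second difference 8 = 2a, so a = 4.
Expanding, the t-coefficient is −2ah = -8h; matching it to the data gives h = -2, and then k = 0.
So g(t) = 4(t + 2)² + 0.
g(-2) = 4·0² + 0 = 0.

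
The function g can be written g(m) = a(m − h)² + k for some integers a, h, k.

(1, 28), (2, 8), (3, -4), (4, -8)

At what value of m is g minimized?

4

First differences -20, -12, -4; second difference 8 = 2a, so a = 4.
Expanding, the m-coefficient is −2ah = -8h; matching it to the data gives h = 4, and then k = -8.
So g(m) = 4(m − 4)² − 8.
Hence h = 4.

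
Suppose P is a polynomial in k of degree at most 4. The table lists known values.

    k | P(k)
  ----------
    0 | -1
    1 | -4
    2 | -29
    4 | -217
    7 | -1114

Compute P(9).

Write P(k) = ak^4 + bk³ + ck² + dk + e; the 5 given values yield a linear system in the 5 coefficients.
Solving, the leading coefficient vanishes, and P(k) = -3k³ - 2k² + 2k - 1.
Then P(9) = -2332.

-2332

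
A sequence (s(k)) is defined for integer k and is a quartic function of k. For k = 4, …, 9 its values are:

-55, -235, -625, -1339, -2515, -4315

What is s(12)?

-15439

First differences: -180, -390, -714, -1176, -1800. Second differences: -210, -324, -462, -624. Third differences: -114, -138, -162. Fourth differences: -24, -24.
Level-4 differences are constant, so s has degree 4.
Fitting a degree-4 polynomial gives s(k) = -k^4 + 3k³ + k² - 3k + 5.
Then s(12) = -15439.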